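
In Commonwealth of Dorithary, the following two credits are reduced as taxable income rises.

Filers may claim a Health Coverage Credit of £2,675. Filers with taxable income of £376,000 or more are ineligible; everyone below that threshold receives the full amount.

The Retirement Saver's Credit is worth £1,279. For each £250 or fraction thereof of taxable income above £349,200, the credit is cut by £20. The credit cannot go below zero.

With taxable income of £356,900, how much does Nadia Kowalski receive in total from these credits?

Health Coverage Credit: £356,900 is below the £376,000 cutoff, so the full £2,675 applies.
Retirement Saver's Credit: income exceeds £349,200 by £7,700, which is 31 full-or-partial £250 increments; reduction = 31 × £20 = £620, leaving £659.
Total: £2,675 + £659 = £3,334.

£3,334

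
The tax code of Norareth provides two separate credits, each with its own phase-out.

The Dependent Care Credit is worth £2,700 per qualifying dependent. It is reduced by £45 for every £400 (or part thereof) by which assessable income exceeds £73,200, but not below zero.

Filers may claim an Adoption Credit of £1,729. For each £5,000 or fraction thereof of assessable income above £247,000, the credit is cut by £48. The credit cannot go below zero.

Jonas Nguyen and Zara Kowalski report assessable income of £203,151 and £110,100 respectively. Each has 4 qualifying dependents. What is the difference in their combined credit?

£6,615

Jonas (£203,151): Dependent Care Credit: base = 4 × £2,700 = £10,800. income exceeds £73,200 by £129,951 → 325 increments × £45 = £14,625 ≥ base, so the credit is £0. Adoption Credit: £203,151 is at or below the £247,000 threshold, so the full £1,729 applies. total £0 + £1,729 = £1,729
Zara (£110,100): Dependent Care Credit: base = 4 × £2,700 = £10,800. income exceeds £73,200 by £36,900, which is 93 full-or-partial £400 increments; reduction = 93 × £45 = £4,185, leaving £6,615. Adoption Credit: £110,100 is at or below the £247,000 threshold, so the full £1,729 applies. total £6,615 + £1,729 = £8,344
Difference: |£1,729 − £8,344| = £6,615.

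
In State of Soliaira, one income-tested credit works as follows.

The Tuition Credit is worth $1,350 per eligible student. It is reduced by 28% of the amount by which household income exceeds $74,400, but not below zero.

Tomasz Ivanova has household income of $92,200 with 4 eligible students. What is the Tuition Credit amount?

$416

Tuition Credit: base = 4 × $1,350 = $5,400. 28% of the $17,800 excess over $74,400 is $4,984; credit = $5,400 − $4,984 = $416.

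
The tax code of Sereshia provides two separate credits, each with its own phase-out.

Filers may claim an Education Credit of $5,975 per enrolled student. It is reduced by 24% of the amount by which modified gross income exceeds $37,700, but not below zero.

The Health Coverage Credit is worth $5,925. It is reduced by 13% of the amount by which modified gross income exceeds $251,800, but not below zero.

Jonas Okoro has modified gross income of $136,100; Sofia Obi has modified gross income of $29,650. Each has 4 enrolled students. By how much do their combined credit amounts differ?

Jonas ($136,100): Education Credit: base = 4 × $5,975 = $23,900. 24% of the $98,400 excess over $37,700 is $23,616; credit = $23,900 − $23,616 = $284. Health Coverage Credit: $136,100 is at or below the $251,800 threshold, so the full $5,925 applies. total $284 + $5,925 = $6,209
Sofia ($29,650): Education Credit: base = 4 × $5,975 = $23,900. $29,650 is at or below the $37,700 threshold, so the full $23,900 applies. Health Coverage Credit: $29,650 is at or below the $251,800 threshold, so the full $5,925 applies. total $23,900 + $5,925 = $29,825
Difference: |$6,209 − $29,825| = $23,616.

$23,616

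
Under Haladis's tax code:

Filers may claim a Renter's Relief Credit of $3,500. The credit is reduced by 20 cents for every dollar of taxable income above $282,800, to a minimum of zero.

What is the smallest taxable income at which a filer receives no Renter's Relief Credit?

$300,300

The credit falls by 20% of each dollar above $282,800, so it reaches zero when the excess is $3,500 / 20% = $17,500: income = $282,800 + $17,500 = $300,300.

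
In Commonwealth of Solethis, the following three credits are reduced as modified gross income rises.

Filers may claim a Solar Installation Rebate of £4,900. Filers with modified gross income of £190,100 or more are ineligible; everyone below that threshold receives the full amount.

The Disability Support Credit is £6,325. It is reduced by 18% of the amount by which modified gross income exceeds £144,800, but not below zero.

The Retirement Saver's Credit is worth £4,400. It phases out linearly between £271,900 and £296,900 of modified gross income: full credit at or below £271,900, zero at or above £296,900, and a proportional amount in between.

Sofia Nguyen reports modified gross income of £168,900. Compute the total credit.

£11,287

Solar Installation Rebate: £168,900 is below the £190,100 cutoff, so the full £4,900 applies.
Disability Support Credit: 18% of the £24,100 excess over £144,800 is £4,338; credit = £6,325 − £4,338 = £1,987.
Retirement Saver's Credit: £168,900 is at or below the £271,900 threshold, so the full £4,400 applies.
Total: £4,900 + £1,987 + £4,400 = £11,287.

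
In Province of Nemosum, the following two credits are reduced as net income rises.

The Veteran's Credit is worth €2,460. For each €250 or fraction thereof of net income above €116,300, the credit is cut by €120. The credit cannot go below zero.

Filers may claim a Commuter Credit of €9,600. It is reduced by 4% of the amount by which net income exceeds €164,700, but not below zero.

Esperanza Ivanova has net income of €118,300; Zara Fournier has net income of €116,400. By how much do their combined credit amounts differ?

Esperanza (€118,300): Veteran's Credit: income exceeds €116,300 by €2,000, which is 8 full-or-partial €250 increments; reduction = 8 × €120 = €960, leaving €1,500. Commuter Credit: €118,300 is at or below the €164,700 threshold, so the full €9,600 applies. total €1,500 + €9,600 = €11,100
Zara (€116,400): Veteran's Credit: income exceeds €116,300 by €100, which is 1 full-or-partial €250 increment; reduction = 1 × €120 = €120, leaving €2,340. Commuter Credit: €116,400 is at or below the €164,700 threshold, so the full €9,600 applies. total €2,340 + €9,600 = €11,940
Difference: |€11,100 − €11,940| = €840.

€840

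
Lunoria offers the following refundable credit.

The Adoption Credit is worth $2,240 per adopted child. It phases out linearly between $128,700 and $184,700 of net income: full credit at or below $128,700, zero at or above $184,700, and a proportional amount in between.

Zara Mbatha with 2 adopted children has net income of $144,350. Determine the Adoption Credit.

$3,228

Adoption Credit: base = 2 × $2,240 = $4,480. $144,350 is $15,650 into a $56,000 phase-out range, leaving 40,350/56,000 of the credit: $4,480 × 40,350/56,000 = $3,228.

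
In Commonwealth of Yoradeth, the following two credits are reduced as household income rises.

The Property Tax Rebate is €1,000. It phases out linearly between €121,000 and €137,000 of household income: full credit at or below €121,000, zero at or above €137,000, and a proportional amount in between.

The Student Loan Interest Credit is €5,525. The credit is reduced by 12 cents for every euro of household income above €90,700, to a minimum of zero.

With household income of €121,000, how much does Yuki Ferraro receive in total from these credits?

€2,889

Property Tax Rebate: €121,000 is at or below the €121,000 threshold, so the full €1,000 applies.
Student Loan Interest Credit: 12% of the €30,300 excess over €90,700 is €3,636; credit = €5,525 − €3,636 = €1,889.
Total: €1,000 + €1,889 = €2,889.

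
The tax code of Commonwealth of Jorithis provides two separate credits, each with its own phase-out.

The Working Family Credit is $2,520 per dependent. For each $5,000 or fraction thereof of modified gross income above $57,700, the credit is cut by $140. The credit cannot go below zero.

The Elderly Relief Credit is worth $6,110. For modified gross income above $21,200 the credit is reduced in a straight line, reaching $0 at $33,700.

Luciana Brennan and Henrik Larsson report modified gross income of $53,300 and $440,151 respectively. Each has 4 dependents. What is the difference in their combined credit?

Luciana ($53,300): Working Family Credit: base = 4 × $2,520 = $10,080. $53,300 is at or below the $57,700 threshold, so the full $10,080 applies. Elderly Relief Credit: $53,300 is at or above $33,700, so the credit is $0. total $10,080 + $0 = $10,080
Henrik ($440,151): Working Family Credit: base = 4 × $2,520 = $10,080. income exceeds $57,700 by $382,451 → 77 increments × $140 = $10,780 ≥ base, so the credit is $0. Elderly Relief Credit: $440,151 is at or above $33,700, so the credit is $0. total $0 + $0 = $0
Difference: |$10,080 − $0| = $10,080.

$10,080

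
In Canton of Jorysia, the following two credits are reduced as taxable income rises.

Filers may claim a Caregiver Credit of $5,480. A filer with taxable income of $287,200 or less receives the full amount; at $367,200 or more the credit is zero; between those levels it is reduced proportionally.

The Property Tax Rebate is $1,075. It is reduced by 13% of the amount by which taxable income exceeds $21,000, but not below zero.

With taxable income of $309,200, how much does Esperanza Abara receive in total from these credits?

Caregiver Credit: $309,200 is $22,000 into a $80,000 phase-out range, leaving 58,000/80,000 of the credit: $5,480 × 58,000/80,000 = $3,973.
Property Tax Rebate: 13% of the $288,200 excess over $21,000 is $37,466 ≥ base, so the credit is $0.
Total: $3,973 + $0 = $3,973.

$3,973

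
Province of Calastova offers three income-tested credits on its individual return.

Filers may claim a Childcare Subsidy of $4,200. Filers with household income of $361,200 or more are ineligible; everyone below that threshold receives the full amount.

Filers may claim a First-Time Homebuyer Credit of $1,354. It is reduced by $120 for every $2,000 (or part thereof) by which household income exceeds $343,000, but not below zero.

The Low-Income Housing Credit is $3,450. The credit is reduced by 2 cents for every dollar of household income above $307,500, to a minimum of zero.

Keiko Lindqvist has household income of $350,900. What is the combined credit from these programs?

$7,656

Childcare Subsidy: $350,900 is below the $361,200 cutoff, so the full $4,200 applies.
First-Time Homebuyer Credit: income exceeds $343,000 by $7,900, which is 4 full-or-partial $2,000 increments; reduction = 4 × $120 = $480, leaving $874.
Low-Income Housing Credit: 2% of the $43,400 excess over $307,500 is $868; credit = $3,450 − $868 = $2,582.
Total: $4,200 + $874 + $2,582 = $7,656.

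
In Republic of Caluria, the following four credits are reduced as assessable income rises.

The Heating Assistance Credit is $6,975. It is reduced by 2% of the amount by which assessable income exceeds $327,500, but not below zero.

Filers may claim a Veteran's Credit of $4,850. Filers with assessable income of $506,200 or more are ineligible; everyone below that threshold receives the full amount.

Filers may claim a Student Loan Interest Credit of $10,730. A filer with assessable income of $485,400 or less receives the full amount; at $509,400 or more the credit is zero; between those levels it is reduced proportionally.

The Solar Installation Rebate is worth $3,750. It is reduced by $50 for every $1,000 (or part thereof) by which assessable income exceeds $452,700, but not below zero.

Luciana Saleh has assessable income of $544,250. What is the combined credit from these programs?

Heating Assistance Credit: 2% of the $216,750 excess over $327,500 is $4,335; credit = $6,975 − $4,335 = $2,640.
Veteran's Credit: $544,250 meets or exceeds the $506,200 cutoff, so the credit is $0.
Student Loan Interest Credit: $544,250 is at or above $509,400, so the credit is $0.
Solar Installation Rebate: income exceeds $452,700 by $91,550 → 92 increments × $50 = $4,600 ≥ base, so the credit is $0.
Total: $2,640 + $0 + $0 + $0 = $2,640.

$2,640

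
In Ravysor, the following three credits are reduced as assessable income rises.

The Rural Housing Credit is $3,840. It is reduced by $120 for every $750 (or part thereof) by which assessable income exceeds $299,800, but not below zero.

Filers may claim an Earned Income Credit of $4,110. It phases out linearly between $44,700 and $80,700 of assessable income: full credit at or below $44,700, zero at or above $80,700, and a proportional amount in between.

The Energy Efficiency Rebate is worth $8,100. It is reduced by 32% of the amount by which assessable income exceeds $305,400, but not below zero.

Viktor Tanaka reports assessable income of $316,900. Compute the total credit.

Rural Housing Credit: income exceeds $299,800 by $17,100, which is 23 full-or-partial $750 increments; reduction = 23 × $120 = $2,760, leaving $1,080.
Earned Income Credit: $316,900 is at or above $80,700, so the credit is $0.
Energy Efficiency Rebate: 32% of the $11,500 excess over $305,400 is $3,680; credit = $8,100 − $3,680 = $4,420.
Total: $1,080 + $0 + $4,420 = $5,500.

$5,500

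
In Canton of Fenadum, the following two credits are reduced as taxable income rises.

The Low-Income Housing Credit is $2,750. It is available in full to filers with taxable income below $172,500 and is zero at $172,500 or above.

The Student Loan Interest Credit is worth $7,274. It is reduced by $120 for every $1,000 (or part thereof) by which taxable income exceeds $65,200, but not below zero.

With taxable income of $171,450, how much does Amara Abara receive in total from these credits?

Low-Income Housing Credit: $171,450 is below the $172,500 cutoff, so the full $2,750 applies.
Student Loan Interest Credit: income exceeds $65,200 by $106,250 → 107 increments × $120 = $12,840 ≥ base, so the credit is $0.
Total: $2,750 + $0 = $2,750.

$2,750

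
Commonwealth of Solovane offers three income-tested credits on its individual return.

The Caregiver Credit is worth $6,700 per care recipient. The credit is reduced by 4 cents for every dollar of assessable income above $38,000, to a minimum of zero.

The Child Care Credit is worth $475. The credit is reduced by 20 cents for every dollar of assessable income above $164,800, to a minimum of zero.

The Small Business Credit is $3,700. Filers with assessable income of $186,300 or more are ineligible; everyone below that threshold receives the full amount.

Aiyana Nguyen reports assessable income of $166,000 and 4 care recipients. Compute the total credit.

Caregiver Credit: base = 4 × $6,700 = $26,800. 4% of the $128,000 excess over $38,000 is $5,120; credit = $26,800 − $5,120 = $21,680.
Child Care Credit: 20% of the $1,200 excess over $164,800 is $240; credit = $475 − $240 = $235.
Small Business Credit: $166,000 is below the $186,300 cutoff, so the full $3,700 applies.
Total: $21,680 + $235 + $3,700 = $25,615.

$25,615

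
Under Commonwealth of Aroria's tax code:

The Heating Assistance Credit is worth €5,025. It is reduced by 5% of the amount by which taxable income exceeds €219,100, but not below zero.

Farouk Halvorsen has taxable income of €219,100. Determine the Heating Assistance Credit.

€5,025

Heating Assistance Credit: €219,100 is at or below the €219,100 threshold, so the full €5,025 applies.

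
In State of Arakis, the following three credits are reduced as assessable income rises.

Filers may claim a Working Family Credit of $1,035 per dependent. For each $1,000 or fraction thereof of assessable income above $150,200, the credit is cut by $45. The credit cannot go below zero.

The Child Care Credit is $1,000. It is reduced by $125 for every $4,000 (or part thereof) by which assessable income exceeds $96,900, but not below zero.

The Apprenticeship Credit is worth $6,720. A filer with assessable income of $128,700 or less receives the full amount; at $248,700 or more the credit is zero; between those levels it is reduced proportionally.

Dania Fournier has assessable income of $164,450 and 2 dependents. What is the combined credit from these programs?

$6,113

Working Family Credit: base = 2 × $1,035 = $2,070. income exceeds $150,200 by $14,250, which is 15 full-or-partial $1,000 increments; reduction = 15 × $45 = $675, leaving $1,395.
Child Care Credit: income exceeds $96,900 by $67,550 → 17 increments × $125 = $2,125 ≥ base, so the credit is $0.
Apprenticeship Credit: $164,450 is $35,750 into a $120,000 phase-out range, leaving 84,250/120,000 of the credit: $6,720 × 84,250/120,000 = $4,718.
Total: $1,395 + $0 + $4,718 = $6,113.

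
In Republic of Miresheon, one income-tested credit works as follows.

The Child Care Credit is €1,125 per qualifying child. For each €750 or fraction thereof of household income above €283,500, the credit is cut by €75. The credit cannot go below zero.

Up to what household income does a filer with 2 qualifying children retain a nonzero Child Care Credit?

Full credit = 2 × €1,125 = €2,250.
After 29 increments the reduction is 29 × €75 = €2,175, leaving €75; one more increment wipes it out. Increment 29 ends at excess 29 × €750 = €21,750, so the highest qualifying income is €283,500 + €21,750 = €305,250.

€305,250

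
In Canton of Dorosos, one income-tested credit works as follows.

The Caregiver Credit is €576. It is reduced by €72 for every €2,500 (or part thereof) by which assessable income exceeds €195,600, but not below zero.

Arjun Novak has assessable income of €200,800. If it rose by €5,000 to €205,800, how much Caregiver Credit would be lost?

At €200,800 — income exceeds €195,600 by €5,200, which is 3 full-or-partial €2,500 increments; reduction = 3 × €72 = €216, leaving €360.
At €205,800 — income exceeds €195,600 by €10,200, which is 5 full-or-partial €2,500 increments; reduction = 5 × €72 = €360, leaving €216.
Lost: €360 − €216 = €144.

€144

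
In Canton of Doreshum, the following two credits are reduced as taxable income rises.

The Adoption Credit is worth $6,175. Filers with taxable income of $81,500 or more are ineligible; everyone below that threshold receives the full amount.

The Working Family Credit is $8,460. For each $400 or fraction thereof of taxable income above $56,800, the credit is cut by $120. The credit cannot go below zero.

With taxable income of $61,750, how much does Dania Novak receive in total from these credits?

Adoption Credit: $61,750 is below the $81,500 cutoff, so the full $6,175 applies.
Working Family Credit: income exceeds $56,800 by $4,950, which is 13 full-or-partial $400 increments; reduction = 13 × $120 = $1,560, leaving $6,900.
Total: $6,175 + $6,900 = $13,075.

$13,075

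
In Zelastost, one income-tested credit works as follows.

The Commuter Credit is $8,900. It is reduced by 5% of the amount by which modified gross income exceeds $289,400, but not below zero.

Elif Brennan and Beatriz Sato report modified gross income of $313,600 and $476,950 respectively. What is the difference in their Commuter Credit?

Elif ($313,600): Commuter Credit: 5% of the $24,200 excess over $289,400 is $1,210; credit = $8,900 − $1,210 = $7,690.
Beatriz ($476,950): Commuter Credit: 5% of the $187,550 excess over $289,400 is $9,377.50 ≥ base, so the credit is $0.
Difference: |$7,690 − $0| = $7,690.

$7,690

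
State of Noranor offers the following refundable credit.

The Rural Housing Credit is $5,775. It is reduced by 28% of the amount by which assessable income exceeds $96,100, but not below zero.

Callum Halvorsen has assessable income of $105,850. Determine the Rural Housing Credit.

$3,045

Rural Housing Credit: 28% of the $9,750 excess over $96,100 is $2,730; credit = $5,775 − $2,730 = $3,045.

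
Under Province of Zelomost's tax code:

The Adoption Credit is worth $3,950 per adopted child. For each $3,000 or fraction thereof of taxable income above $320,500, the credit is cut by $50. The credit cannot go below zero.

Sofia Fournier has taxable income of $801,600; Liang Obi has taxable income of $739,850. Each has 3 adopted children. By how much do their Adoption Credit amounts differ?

$1,050

Sofia ($801,600): Adoption Credit: base = 3 × $3,950 = $11,850. income exceeds $320,500 by $481,100, which is 161 full-or-partial $3,000 increments; reduction = 161 × $50 = $8,050, leaving $3,800.
Liang ($739,850): Adoption Credit: base = 3 × $3,950 = $11,850. income exceeds $320,500 by $419,350, which is 140 full-or-partial $3,000 increments; reduction = 140 × $50 = $7,000, leaving $4,850.
Difference: |$3,800 − $4,850| = $1,050.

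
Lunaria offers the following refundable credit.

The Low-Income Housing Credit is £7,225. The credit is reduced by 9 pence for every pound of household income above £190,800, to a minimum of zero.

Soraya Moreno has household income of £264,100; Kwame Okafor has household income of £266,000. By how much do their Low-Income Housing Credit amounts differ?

£171

Soraya (£264,100): Low-Income Housing Credit: 9% of the £73,300 excess over £190,800 is £6,597; credit = £7,225 − £6,597 = £628.
Kwame (£266,000): Low-Income Housing Credit: 9% of the £75,200 excess over £190,800 is £6,768; credit = £7,225 − £6,768 = £457.
Difference: |£628 − £457| = £171.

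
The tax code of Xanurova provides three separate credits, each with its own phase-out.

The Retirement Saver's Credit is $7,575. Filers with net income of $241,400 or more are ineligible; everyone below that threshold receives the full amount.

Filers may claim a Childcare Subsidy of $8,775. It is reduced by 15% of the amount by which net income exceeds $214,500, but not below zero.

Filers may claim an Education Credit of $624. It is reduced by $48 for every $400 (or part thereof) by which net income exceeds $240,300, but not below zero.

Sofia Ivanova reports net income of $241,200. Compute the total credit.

Retirement Saver's Credit: $241,200 is below the $241,400 cutoff, so the full $7,575 applies.
Childcare Subsidy: 15% of the $26,700 excess over $214,500 is $4,005; credit = $8,775 − $4,005 = $4,770.
Education Credit: income exceeds $240,300 by $900, which is 3 full-or-partial $400 increments; reduction = 3 × $48 = $144, leaving $480.
Total: $7,575 + $4,770 + $480 = $12,825.

$12,825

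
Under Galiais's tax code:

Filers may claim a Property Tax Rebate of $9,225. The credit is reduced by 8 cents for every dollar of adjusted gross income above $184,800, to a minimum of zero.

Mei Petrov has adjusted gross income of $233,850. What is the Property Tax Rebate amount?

Property Tax Rebate: 8% of the $49,050 excess over $184,800 is $3,924; credit = $9,225 − $3,924 = $5,301.

$5,301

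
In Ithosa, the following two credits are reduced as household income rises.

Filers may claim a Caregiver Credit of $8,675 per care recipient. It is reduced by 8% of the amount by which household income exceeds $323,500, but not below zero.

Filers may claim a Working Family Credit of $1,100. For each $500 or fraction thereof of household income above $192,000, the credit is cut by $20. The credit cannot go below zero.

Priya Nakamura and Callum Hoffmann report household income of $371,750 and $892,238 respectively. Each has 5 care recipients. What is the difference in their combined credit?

Priya ($371,750): Caregiver Credit: base = 5 × $8,675 = $43,375. 8% of the $48,250 excess over $323,500 is $3,860; credit = $43,375 − $3,860 = $39,515. Working Family Credit: income exceeds $192,000 by $179,750 → 360 increments × $20 = $7,200 ≥ base, so the credit is $0. total $39,515 + $0 = $39,515
Callum ($892,238): Caregiver Credit: base = 5 × $8,675 = $43,375. 8% of the $568,738 excess over $323,500 is $45,499.04 ≥ base, so the credit is $0. Working Family Credit: income exceeds $192,000 by $700,238 → 1401 increments × $20 = $28,020 ≥ base, so the credit is $0. total $0 + $0 = $0
Difference: |$39,515 − $0| = $39,515.

$39,515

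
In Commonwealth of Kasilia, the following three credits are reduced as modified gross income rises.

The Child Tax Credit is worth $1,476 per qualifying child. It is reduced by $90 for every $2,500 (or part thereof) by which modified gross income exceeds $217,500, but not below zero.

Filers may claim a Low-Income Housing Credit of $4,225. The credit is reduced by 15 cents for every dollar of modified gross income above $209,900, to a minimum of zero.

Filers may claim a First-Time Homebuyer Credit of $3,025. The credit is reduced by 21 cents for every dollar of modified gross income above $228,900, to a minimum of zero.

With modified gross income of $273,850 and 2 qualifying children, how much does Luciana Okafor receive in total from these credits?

Child Tax Credit: base = 2 × $1,476 = $2,952. income exceeds $217,500 by $56,350, which is 23 full-or-partial $2,500 increments; reduction = 23 × $90 = $2,070, leaving $882.
Low-Income Housing Credit: 15% of the $63,950 excess over $209,900 is $9,592.50 ≥ base, so the credit is $0.
First-Time Homebuyer Credit: 21% of the $44,950 excess over $228,900 is $9,439.50 ≥ base, so the credit is $0.
Total: $882 + $0 + $0 = $882.

$882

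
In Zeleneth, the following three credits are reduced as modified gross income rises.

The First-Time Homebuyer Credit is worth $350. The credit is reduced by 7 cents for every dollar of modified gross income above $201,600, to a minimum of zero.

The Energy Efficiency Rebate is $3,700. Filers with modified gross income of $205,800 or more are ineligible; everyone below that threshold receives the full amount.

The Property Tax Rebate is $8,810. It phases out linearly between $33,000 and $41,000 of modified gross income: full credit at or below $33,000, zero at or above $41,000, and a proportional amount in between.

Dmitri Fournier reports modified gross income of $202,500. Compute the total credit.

First-Time Homebuyer Credit: 7% of the $900 excess over $201,600 is $63; credit = $350 − $63 = $287.
Energy Efficiency Rebate: $202,500 is below the $205,800 cutoff, so the full $3,700 applies.
Property Tax Rebate: $202,500 is at or above $41,000, so the credit is $0.
Total: $287 + $3,700 + $0 = $3,987.

$3,987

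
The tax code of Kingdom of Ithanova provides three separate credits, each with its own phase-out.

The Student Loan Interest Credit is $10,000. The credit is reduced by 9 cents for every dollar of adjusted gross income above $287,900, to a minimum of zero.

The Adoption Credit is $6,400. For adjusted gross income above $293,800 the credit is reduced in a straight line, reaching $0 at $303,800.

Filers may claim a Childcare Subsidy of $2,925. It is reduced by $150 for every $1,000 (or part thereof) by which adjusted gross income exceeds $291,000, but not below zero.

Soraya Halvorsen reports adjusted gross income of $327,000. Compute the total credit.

$6,481

Student Loan Interest Credit: 9% of the $39,100 excess over $287,900 is $3,519; credit = $10,000 − $3,519 = $6,481.
Adoption Credit: $327,000 is at or above $303,800, so the credit is $0.
Childcare Subsidy: income exceeds $291,000 by $36,000 → 36 increments × $150 = $5,400 ≥ base, so the credit is $0.
Total: $6,481 + $0 + $0 = $6,481.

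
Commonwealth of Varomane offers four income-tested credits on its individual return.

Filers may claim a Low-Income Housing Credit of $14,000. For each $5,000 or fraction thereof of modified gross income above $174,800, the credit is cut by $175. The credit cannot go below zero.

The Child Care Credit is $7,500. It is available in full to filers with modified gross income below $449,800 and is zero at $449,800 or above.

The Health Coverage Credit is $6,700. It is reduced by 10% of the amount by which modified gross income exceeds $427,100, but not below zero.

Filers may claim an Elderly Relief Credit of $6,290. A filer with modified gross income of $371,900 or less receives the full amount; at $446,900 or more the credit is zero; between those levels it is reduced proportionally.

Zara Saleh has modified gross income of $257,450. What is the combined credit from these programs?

$31,515

Low-Income Housing Credit: income exceeds $174,800 by $82,650, which is 17 full-or-partial $5,000 increments; reduction = 17 × $175 = $2,975, leaving $11,025.
Child Care Credit: $257,450 is below the $449,800 cutoff, so the full $7,500 applies.
Health Coverage Credit: $257,450 is at or below the $427,100 threshold, so the full $6,700 applies.
Elderly Relief Credit: $257,450 is at or below the $371,900 threshold, so the full $6,290 applies.
Total: $11,025 + $7,500 + $6,700 + $6,290 = $31,515.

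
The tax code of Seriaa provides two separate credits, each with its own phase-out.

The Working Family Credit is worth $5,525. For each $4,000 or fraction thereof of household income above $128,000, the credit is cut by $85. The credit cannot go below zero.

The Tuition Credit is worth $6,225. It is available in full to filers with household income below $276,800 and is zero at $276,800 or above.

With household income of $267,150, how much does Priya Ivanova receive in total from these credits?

$8,775

Working Family Credit: income exceeds $128,000 by $139,150, which is 35 full-or-partial $4,000 increments; reduction = 35 × $85 = $2,975, leaving $2,550.
Tuition Credit: $267,150 is below the $276,800 cutoff, so the full $6,225 applies.
Total: $2,550 + $6,225 = $8,775.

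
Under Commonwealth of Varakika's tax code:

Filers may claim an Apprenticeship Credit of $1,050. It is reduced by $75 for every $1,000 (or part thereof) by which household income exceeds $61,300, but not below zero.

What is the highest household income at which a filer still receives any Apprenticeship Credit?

After 13 increments the reduction is 13 × $75 = $975, leaving $75; one more increment wipes it out. Increment 13 ends at excess 13 × $1,000 = $13,000, so the highest qualifying income is $61,300 + $13,000 = $74,300.

$74,300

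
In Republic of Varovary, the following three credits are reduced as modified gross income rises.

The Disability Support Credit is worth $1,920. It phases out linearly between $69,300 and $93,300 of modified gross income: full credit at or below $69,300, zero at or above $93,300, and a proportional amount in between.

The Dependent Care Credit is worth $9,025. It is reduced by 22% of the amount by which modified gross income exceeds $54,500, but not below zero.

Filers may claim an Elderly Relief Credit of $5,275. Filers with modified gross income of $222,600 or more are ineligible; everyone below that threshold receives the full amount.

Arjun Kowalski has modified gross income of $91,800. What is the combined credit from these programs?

Disability Support Credit: $91,800 is $22,500 into a $24,000 phase-out range, leaving 1,500/24,000 of the credit: $1,920 × 1,500/24,000 = $120.
Dependent Care Credit: 22% of the $37,300 excess over $54,500 is $8,206; credit = $9,025 − $8,206 = $819.
Elderly Relief Credit: $91,800 is below the $222,600 cutoff, so the full $5,275 applies.
Total: $120 + $819 + $5,275 = $6,214.

$6,214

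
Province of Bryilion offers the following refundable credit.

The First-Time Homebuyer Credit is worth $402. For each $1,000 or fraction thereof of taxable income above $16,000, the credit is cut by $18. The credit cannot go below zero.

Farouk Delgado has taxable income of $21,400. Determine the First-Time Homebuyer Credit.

First-Time Homebuyer Credit: income exceeds $16,000 by $5,400, which is 6 full-or-partial $1,000 increments; reduction = 6 × $18 = $108, leaving $294.

$294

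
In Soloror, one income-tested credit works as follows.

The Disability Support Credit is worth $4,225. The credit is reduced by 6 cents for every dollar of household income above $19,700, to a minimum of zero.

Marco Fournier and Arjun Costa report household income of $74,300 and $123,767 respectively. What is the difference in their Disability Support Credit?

$949

Marco ($74,300): Disability Support Credit: 6% of the $54,600 excess over $19,700 is $3,276; credit = $4,225 − $3,276 = $949.
Arjun ($123,767): Disability Support Credit: 6% of the $104,067 excess over $19,700 is $6,244.02 ≥ base, so the credit is $0.
Difference: |$949 − $0| = $949.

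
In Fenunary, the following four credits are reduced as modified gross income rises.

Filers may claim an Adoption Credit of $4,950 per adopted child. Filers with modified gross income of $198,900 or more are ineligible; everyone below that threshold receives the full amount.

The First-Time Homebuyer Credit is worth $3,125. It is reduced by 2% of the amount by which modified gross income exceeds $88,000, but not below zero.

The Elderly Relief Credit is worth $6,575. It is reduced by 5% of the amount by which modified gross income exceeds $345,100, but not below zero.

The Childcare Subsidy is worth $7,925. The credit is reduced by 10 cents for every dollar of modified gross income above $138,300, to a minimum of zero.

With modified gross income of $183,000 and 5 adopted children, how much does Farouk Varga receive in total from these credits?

Adoption Credit: base = 5 × $4,950 = $24,750. $183,000 is below the $198,900 cutoff, so the full $24,750 applies.
First-Time Homebuyer Credit: 2% of the $95,000 excess over $88,000 is $1,900; credit = $3,125 − $1,900 = $1,225.
Elderly Relief Credit: $183,000 is at or below the $345,100 threshold, so the full $6,575 applies.
Childcare Subsidy: 10% of the $44,700 excess over $138,300 is $4,470; credit = $7,925 − $4,470 = $3,455.
Total: $24,750 + $1,225 + $6,575 + $3,455 = $36,005.

$36,005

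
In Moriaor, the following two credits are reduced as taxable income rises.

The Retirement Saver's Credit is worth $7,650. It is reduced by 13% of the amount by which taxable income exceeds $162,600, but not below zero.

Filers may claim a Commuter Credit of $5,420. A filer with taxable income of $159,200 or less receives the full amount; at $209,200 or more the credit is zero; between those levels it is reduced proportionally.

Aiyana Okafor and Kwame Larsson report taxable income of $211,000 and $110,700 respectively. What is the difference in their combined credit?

$11,712

Aiyana ($211,000): Retirement Saver's Credit: 13% of the $48,400 excess over $162,600 is $6,292; credit = $7,650 − $6,292 = $1,358. Commuter Credit: $211,000 is at or above $209,200, so the credit is $0. total $1,358 + $0 = $1,358
Kwame ($110,700): Retirement Saver's Credit: $110,700 is at or below the $162,600 threshold, so the full $7,650 applies. Commuter Credit: $110,700 is at or below the $159,200 threshold, so the full $5,420 applies. total $7,650 + $5,420 = $13,070
Difference: |$1,358 − $13,070| = $11,712.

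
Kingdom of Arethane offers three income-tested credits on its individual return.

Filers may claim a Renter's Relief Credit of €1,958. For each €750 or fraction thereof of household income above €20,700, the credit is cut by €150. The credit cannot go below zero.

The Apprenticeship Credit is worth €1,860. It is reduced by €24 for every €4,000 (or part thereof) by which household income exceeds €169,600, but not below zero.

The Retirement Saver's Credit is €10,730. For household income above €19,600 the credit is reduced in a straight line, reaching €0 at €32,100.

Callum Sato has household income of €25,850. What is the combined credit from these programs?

Renter's Relief Credit: income exceeds €20,700 by €5,150, which is 7 full-or-partial €750 increments; reduction = 7 × €150 = €1,050, leaving €908.
Apprenticeship Credit: €25,850 is at or below the €169,600 threshold, so the full €1,860 applies.
Retirement Saver's Credit: €25,850 is €6,250 into a €12,500 phase-out range, leaving 6,250/12,500 of the credit: €10,730 × 6,250/12,500 = €5,365.
Total: €908 + €1,860 + €5,365 = €8,133.

€8,133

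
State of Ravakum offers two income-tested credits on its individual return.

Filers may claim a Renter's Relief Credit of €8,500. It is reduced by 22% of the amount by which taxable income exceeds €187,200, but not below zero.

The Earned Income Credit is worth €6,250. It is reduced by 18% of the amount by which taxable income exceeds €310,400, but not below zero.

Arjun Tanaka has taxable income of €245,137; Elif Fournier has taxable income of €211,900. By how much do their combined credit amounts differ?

Arjun (€245,137): Renter's Relief Credit: 22% of the €57,937 excess over €187,200 is €12,746.14 ≥ base, so the credit is €0. Earned Income Credit: €245,137 is at or below the €310,400 threshold, so the full €6,250 applies. total €0 + €6,250 = €6,250
Elif (€211,900): Renter's Relief Credit: 22% of the €24,700 excess over €187,200 is €5,434; credit = €8,500 − €5,434 = €3,066. Earned Income Credit: €211,900 is at or below the €310,400 threshold, so the full €6,250 applies. total €3,066 + €6,250 = €9,316
Difference: |€6,250 − €9,316| = €3,066.

€3,066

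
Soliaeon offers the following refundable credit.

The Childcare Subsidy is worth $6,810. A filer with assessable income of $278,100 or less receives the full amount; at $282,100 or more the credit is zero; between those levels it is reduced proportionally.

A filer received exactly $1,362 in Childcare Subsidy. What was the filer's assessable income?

$281,300

$1,362 is 1,362/6,810 of the full $6,810, so 5,448/6,810 of the $4,000 range has been used: income = $278,100 + $4,000 × 5,448/6,810 = $281,300.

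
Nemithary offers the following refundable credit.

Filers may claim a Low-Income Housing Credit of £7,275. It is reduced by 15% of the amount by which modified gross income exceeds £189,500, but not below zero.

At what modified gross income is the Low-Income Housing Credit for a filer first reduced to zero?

£238,000

The credit falls by 15% of each pound above £189,500, so it reaches zero when the excess is £7,275 / 15% = £48,500: income = £189,500 + £48,500 = £238,000.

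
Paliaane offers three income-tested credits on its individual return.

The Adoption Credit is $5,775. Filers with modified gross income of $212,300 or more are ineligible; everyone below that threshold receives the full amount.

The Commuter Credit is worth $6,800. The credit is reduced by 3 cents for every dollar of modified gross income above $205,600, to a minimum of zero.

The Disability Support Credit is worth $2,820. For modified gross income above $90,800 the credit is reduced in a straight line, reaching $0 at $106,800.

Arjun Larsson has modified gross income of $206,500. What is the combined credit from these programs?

Adoption Credit: $206,500 is below the $212,300 cutoff, so the full $5,775 applies.
Commuter Credit: 3% of the $900 excess over $205,600 is $27; credit = $6,800 − $27 = $6,773.
Disability Support Credit: $206,500 is at or above $106,800, so the credit is $0.
Total: $5,775 + $6,773 + $0 = $12,548.

$12,548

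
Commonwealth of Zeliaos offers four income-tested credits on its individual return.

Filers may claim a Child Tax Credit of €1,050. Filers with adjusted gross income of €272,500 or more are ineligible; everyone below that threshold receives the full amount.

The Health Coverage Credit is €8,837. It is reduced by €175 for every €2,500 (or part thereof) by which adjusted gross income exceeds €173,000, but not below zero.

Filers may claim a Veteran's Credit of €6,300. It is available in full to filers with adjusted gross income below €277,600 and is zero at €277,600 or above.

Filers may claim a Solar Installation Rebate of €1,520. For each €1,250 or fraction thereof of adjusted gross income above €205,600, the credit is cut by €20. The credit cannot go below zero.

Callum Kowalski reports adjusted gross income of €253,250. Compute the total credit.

€11,152

Child Tax Credit: €253,250 is below the €272,500 cutoff, so the full €1,050 applies.
Health Coverage Credit: income exceeds €173,000 by €80,250, which is 33 full-or-partial €2,500 increments; reduction = 33 × €175 = €5,775, leaving €3,062.
Veteran's Credit: €253,250 is below the €277,600 cutoff, so the full €6,300 applies.
Solar Installation Rebate: income exceeds €205,600 by €47,650, which is 39 full-or-partial €1,250 increments; reduction = 39 × €20 = €780, leaving €740.
Total: €1,050 + €3,062 + €6,300 + €740 = €11,152.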